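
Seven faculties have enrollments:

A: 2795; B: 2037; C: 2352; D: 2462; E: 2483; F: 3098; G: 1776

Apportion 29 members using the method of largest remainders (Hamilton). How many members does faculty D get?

The standard divisor is 17003/29 ≈ 586.31.
Standard quotas: A 4.767, B 3.474, C 4.012, D 4.199, E 4.235, F 5.284, G 3.029.
Lower quotas: A 4, B 3, C 4, D 4, E 4, F 5, G 3 (sum 27, leaving 2 seats).
Remainders in descending order: A 0.767, B 0.474, F 0.284, E 0.235, D 0.199, G 0.029, C 0.012.
The surplus seats go to A, B.
D receives 4.

4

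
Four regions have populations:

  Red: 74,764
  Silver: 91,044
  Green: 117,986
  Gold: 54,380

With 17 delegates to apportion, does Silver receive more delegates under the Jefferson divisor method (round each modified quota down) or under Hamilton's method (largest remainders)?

Jefferson: Red 4, Silver 5, Green 6, Gold 2.
Hamilton: Red 4, Silver 4, Green 6, Gold 3.
Silver gets 5 under Jefferson and 4 under Hamilton.

Jefferson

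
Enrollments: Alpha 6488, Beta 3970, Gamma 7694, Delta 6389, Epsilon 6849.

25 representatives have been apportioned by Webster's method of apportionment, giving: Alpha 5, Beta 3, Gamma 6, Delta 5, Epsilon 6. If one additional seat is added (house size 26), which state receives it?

Priority for the next seat is population ÷ (current seats + 0.5).
Priorities: Alpha 1179.636, Beta 1134.286, Gamma 1183.692, Delta 1161.636, Epsilon 1053.692.
Highest priority: Gamma.

Gamma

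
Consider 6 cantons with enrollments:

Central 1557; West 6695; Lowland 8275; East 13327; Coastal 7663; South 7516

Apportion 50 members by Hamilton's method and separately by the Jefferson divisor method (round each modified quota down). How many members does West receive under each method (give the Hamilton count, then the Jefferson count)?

7 and 8

Hamilton: Central 2, West 7, Lowland 9, East 15, Coastal 9, South 8.
Jefferson: Central 1, West 8, Lowland 9, East 15, Coastal 9, South 8.
West gets 7 under Hamilton and 8 under Jefferson.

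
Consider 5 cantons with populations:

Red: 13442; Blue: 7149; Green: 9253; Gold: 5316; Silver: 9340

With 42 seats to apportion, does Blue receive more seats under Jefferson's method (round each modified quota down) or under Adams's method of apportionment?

Jefferson: Red 13, Blue 6, Green 9, Gold 5, Silver 9.
Adams: Red 12, Blue 7, Green 9, Gold 5, Silver 9.
Blue gets 6 under Jefferson and 7 under Adams.

Adams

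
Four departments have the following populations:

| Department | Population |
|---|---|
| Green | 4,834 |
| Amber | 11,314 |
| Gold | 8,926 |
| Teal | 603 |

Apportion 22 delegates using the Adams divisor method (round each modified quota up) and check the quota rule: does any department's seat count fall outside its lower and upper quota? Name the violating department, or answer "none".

none

Standard quotas: Green 4.142, Amber 9.694, Gold 7.648, Teal 0.517.
Adams allocation: Green 4, Amber 9, Gold 8, Teal 1.
Every allocation lies between the lower and upper quota.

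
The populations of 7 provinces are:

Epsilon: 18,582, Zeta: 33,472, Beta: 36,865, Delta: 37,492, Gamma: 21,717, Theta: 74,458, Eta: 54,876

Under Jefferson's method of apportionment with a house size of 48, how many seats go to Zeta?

6

Standard divisor 277462/48 ≈ 5780.458; standard quotas: Epsilon 3.215, Zeta 5.791, Beta 6.378, Delta 6.486, Gamma 3.757, Theta 12.881, Eta 9.493.
Rounding down gives 3, 5, 6, 6, 3, 12, 9 = 44 seats, so the divisor must be adjusted.
With modified divisor 5400: modified quotas Epsilon 3.441, Zeta 6.199, Beta 6.827, Delta 6.943, Gamma 4.022, Theta 13.789, Eta 10.162.
Rounding down: Epsilon 3, Zeta 6, Beta 6, Delta 6, Gamma 4, Theta 13, Eta 10 (total 48).
Zeta receives 6.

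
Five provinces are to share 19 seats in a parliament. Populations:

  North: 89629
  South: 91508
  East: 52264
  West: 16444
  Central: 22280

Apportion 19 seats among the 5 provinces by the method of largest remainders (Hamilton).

Standard divisor: 272125 ÷ 19 ≈ 14322.368.
Standard quotas: North 6.2580, South 6.3892, East 3.6491, West 1.1481, Central 1.5556.
Lower quotas: North 6, South 6, East 3, West 1, Central 1 (sum 17, leaving 2 seats).
Remainders in descending order: East 0.6491, Central 0.5556, South 0.3892, North 0.2580, West 0.1481.
The surplus seats go to East, Central.

North 6, South 6, East 4, West 1, Central 2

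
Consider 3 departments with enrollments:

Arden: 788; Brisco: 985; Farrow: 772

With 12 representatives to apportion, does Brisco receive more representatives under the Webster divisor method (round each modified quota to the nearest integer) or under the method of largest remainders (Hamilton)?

Webster: Arden 4, Brisco 4, Farrow 4.
Hamilton: Arden 4, Brisco 5, Farrow 3.
Brisco gets 4 under Webster and 5 under Hamilton.

Hamilton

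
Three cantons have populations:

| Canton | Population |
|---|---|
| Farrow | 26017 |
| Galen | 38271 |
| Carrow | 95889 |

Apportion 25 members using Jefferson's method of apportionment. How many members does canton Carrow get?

Standard divisor 160177/25 ≈ 6407.08; standard quotas: Farrow 4.061, Galen 5.973, Carrow 14.966.
Rounding down gives 4, 5, 14 = 23 seats, so the divisor must be adjusted.
With modified divisor 6200: modified quotas Farrow 4.196, Galen 6.173, Carrow 15.466.
Rounding down: Farrow 4, Galen 6, Carrow 15 (total 25).
Carrow receives 15.

15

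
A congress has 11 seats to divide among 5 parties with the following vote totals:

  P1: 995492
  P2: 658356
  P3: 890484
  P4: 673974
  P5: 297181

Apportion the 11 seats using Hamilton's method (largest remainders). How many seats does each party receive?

P1 3; P2 2; P3 3; P4 2; P5 1

Total 3515487; standard divisor 3515487/11 ≈ 319589.727.
Standard quotas: P1 3.1149, P2 2.0600, P3 2.7863, P4 2.1089, P5 0.9299.
Lower quotas: P1 3, P2 2, P3 2, P4 2, P5 0 (sum 9, leaving 2 seats).
Remainders in descending order: P5 0.9299, P3 0.7863, P1 0.1149, P4 0.1089, P2 0.0600.
Largest remainders: P5, P3 receive the extra seats.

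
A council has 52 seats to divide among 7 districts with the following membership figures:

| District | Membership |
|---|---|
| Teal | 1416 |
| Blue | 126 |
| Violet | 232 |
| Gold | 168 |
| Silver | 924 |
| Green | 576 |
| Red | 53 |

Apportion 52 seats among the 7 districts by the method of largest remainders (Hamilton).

Standard divisor: 3495 ÷ 52 ≈ 67.212.
Standard quotas: Teal 21.068, Blue 1.875, Violet 3.452, Gold 2.500, Silver 13.748, Green 8.570, Red 0.789.
Lower quotas: Teal 21, Blue 1, Violet 3, Gold 2, Silver 13, Green 8, Red 0 (sum 48, leaving 4 seats).
Remainders in descending order: Blue 0.875, Red 0.789, Silver 0.748, Green 0.570, Gold 0.500, Violet 0.452, Teal 0.068.
The surplus seats go to Blue, Red, Silver, Green.

Teal 21; Blue 2; Violet 3; Gold 2; Silver 14; Green 9; Red 1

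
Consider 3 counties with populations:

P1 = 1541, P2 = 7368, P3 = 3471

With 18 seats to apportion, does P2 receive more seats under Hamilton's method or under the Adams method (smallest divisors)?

Hamilton

Hamilton: P1 2, P2 11, P3 5.
Adams: P1 3, P2 10, P3 5.
P2 gets 11 under Hamilton and 10 under Adams.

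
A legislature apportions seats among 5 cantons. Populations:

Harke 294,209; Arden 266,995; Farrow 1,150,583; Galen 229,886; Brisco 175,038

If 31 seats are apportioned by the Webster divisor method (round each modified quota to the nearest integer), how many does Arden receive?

4

Standard divisor 2116711/31 ≈ 68281; standard quotas: Harke 4.309, Arden 3.910, Farrow 16.851, Galen 3.367, Brisco 2.563.
Rounding to the nearest integer gives Harke 4, Arden 4, Farrow 17, Galen 3, Brisco 3 — total 31, matching the house size, so no adjustment is needed.
Arden receives 4.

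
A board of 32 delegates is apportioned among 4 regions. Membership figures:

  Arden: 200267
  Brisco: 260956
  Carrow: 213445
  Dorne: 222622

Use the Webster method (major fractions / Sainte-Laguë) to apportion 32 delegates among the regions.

Standard divisor 897290/32 ≈ 28040.312; standard quotas: Arden 7.142, Brisco 9.306, Carrow 7.612, Dorne 7.939.
Rounding to the nearest integer gives Arden 7, Brisco 9, Carrow 8, Dorne 8 — total 32, matching the house size, so no adjustment is needed.

Arden=7, Brisco=9, Carrow=8, Dorne=8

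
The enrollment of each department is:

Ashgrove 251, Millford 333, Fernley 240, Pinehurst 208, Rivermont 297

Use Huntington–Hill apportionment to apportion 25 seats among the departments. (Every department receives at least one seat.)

With divisor 54: modified quotas Ashgrove 4.648, Millford 6.167, Fernley 4.444, Pinehurst 3.852, Rivermont 5.500.
Geometric-mean thresholds: Ashgrove √(4·5)=4.472, Millford √(6·7)=6.481, Fernley √(4·5)=4.472, Pinehurst √(3·4)=3.464, Rivermont √(5·6)=5.477.
Each quota rounded against its threshold gives Ashgrove 5, Millford 6, Fernley 4, Pinehurst 4, Rivermont 6 (total 25).

Ashgrove 5, Millford 6, Fernley 4, Pinehurst 4, Rivermont 6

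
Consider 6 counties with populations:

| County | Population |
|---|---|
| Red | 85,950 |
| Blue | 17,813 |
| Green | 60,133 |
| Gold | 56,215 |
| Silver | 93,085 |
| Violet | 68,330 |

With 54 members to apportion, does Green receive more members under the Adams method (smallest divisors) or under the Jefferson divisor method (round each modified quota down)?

Adams: Red 12, Blue 3, Green 8, Gold 8, Silver 13, Violet 10.
Jefferson: Red 12, Blue 2, Green 9, Gold 8, Silver 13, Violet 10.
Green gets 8 under Adams and 9 under Jefferson.

Jefferson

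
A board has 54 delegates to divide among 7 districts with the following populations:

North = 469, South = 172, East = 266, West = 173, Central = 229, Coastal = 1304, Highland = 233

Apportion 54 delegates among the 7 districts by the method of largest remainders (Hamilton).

North: 9; South: 3; East: 5; West: 3; Central: 4; Coastal: 25; Highland: 5

The standard divisor is 2846/54 ≈ 52.704.
Standard quotas: North 8.899, South 3.264, East 5.047, West 3.283, Central 4.345, Coastal 24.742, Highland 4.421.
Lower quotas: North 8, South 3, East 5, West 3, Central 4, Coastal 24, Highland 4 (sum 51, leaving 3 seats).
Remainders in descending order: North 0.899, Coastal 0.742, Highland 0.421, Central 0.345, West 0.283, South 0.264, East 0.047.
Largest remainders: North, Coastal, Highland receive the extra seats.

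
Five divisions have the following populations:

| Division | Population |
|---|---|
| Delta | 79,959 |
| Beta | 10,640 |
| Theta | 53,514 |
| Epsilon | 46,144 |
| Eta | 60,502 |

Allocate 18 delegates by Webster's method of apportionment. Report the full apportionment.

Delta 6, Beta 1, Theta 4, Epsilon 3, Eta 4

Standard divisor 250759/18 ≈ 13931.056; standard quotas: Delta 5.740, Beta 0.764, Theta 3.841, Epsilon 3.312, Eta 4.343.
Rounding to the nearest integer gives Delta 6, Beta 1, Theta 4, Epsilon 3, Eta 4 — total 18, matching the house size, so no adjustment is needed.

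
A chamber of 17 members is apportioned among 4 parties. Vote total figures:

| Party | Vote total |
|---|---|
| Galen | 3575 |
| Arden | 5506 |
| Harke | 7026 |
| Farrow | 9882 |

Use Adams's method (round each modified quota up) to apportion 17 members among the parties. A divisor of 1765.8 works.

With modified divisor 1765.8: modified quotas Galen 2.025, Arden 3.118, Harke 3.979, Farrow 5.596.
Rounding up: Galen 3, Arden 4, Harke 4, Farrow 6 (total 17).

Galen=3, Arden=4, Harke=4, Farrow=6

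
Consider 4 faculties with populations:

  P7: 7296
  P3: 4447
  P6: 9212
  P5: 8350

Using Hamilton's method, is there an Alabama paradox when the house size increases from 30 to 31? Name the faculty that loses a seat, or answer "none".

At 30 seats: P7 7, P3 5, P6 9, P5 9.
At 31 seats: P7 8, P3 4, P6 10, P5 9.
P3 drops from 5 to 4.

P3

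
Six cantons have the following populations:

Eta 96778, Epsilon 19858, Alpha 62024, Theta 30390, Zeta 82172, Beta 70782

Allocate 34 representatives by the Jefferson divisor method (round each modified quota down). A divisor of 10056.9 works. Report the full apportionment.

With modified divisor 10056.9: modified quotas Eta 9.623, Epsilon 1.975, Alpha 6.167, Theta 3.022, Zeta 8.171, Beta 7.038.
Rounding down: Eta 9, Epsilon 1, Alpha 6, Theta 3, Zeta 8, Beta 7 (total 34).

Eta: 9, Epsilon: 1, Alpha: 6, Theta: 3, Zeta: 8, Beta: 7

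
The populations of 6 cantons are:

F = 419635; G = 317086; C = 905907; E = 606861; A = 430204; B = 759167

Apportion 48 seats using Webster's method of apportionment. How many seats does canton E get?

8

Standard divisor 3438860/48 ≈ 71642.917; standard quotas: F 5.857, G 4.426, C 12.645, E 8.471, A 6.005, B 10.597.
Rounding to the nearest integer gives F 6, G 4, C 13, E 8, A 6, B 11 — total 48, matching the house size, so no adjustment is needed.
E receives 8.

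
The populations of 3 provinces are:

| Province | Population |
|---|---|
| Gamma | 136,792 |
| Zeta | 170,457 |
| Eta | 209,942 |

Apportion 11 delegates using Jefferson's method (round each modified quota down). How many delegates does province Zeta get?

4

Standard divisor 517191/11 ≈ 47017.364; standard quotas: Gamma 2.909, Zeta 3.625, Eta 4.465.
Rounding down gives 2, 3, 4 = 9 seats, so the divisor must be adjusted.
With modified divisor 42300: modified quotas Gamma 3.234, Zeta 4.030, Eta 4.963.
Rounding down: Gamma 3, Zeta 4, Eta 4 (total 11).
Zeta receives 4.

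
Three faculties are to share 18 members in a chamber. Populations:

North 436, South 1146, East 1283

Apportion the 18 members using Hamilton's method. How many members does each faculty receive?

North: 3; South: 7; East: 8

The standard divisor is 2865/18 ≈ 159.167.
Standard quotas: North 2.739, South 7.200, East 8.061.
Lower quotas: North 2, South 7, East 8 (sum 17, leaving 1 seat).
Remainders in descending order: North 0.739, South 0.200, East 0.061.
Largest remainder: North receives the extra seat.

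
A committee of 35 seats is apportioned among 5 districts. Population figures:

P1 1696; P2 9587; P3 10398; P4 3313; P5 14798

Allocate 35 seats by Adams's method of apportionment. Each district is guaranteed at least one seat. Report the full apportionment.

Standard divisor 39792/35 ≈ 1136.914; standard quotas: P1 1.492, P2 8.432, P3 9.146, P4 2.914, P5 13.016.
Rounding up gives 2, 9, 10, 3, 14 = 38 seats, so the divisor must be adjusted.
With modified divisor 1220: modified quotas P1 1.390, P2 7.858, P3 8.523, P4 2.716, P5 12.130.
Rounding up: P1 2, P2 8, P3 9, P4 3, P5 13 (total 35).

P1 2, P2 8, P3 9, P4 3, P5 13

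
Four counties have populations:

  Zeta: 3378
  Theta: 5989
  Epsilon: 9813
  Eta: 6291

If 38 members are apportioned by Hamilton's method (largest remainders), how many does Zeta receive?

5

Total 25471; standard divisor 25471/38 ≈ 670.289.
Standard quotas: Zeta 5.0396, Theta 8.9349, Epsilon 14.6399, Eta 9.3855.
Lower quotas: Zeta 5, Theta 8, Epsilon 14, Eta 9 (sum 36, leaving 2 seats).
Remainders in descending order: Theta 0.9349, Epsilon 0.6399, Eta 0.3855, Zeta 0.0396.
Largest remainders: Theta, Epsilon receive the extra seats.
Zeta receives 5.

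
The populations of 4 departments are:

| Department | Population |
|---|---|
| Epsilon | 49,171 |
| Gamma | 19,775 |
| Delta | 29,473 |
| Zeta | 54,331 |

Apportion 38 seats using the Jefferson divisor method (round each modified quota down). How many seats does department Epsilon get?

12

Standard divisor 152750/38 ≈ 4019.737; standard quotas: Epsilon 12.232, Gamma 4.919, Delta 7.332, Zeta 13.516.
Rounding down gives 12, 4, 7, 13 = 36 seats, so the divisor must be adjusted.
With modified divisor 3800: modified quotas Epsilon 12.940, Gamma 5.204, Delta 7.756, Zeta 14.298.
Rounding down: Epsilon 12, Gamma 5, Delta 7, Zeta 14 (total 38).
Epsilon receives 12.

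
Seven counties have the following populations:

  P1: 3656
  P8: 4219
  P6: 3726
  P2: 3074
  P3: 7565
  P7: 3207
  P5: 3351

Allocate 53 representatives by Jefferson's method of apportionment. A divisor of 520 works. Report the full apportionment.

With modified divisor 520: modified quotas P1 7.031, P8 8.113, P6 7.165, P2 5.912, P3 14.548, P7 6.167, P5 6.444.
Rounding down: P1 7, P8 8, P6 7, P2 5, P3 14, P7 6, P5 6 (total 53).

P1: 7; P8: 8; P6: 7; P2: 5; P3: 14; P7: 6; P5: 6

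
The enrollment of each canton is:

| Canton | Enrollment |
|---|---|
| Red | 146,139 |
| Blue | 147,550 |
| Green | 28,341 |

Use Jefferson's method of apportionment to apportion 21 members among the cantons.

Standard divisor 322030/21 ≈ 15334.762; standard quotas: Red 9.530, Blue 9.622, Green 1.848.
Rounding down gives 9, 9, 1 = 19 seats, so the divisor must be adjusted.
With modified divisor 14400: modified quotas Red 10.149, Blue 10.247, Green 1.968.
Rounding down: Red 10, Blue 10, Green 1 (total 21).

Red 10, Blue 10, Green 1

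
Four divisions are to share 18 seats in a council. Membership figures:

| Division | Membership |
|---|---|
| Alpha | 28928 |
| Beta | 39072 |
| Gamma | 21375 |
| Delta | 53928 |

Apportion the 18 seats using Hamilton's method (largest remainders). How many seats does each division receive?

Alpha=3, Beta=5, Gamma=3, Delta=7

The standard divisor is 143303/18 ≈ 7961.278.
Standard quotas: Alpha 3.6336, Beta 4.9078, Gamma 2.6849, Delta 6.7738.
Lower quotas: Alpha 3, Beta 4, Gamma 2, Delta 6 (sum 15, leaving 3 seats).
Remainders in descending order: Beta 0.9078, Delta 0.7738, Gamma 0.6849, Alpha 0.6336.
Largest remainders: Beta, Delta, Gamma receive the extra seats.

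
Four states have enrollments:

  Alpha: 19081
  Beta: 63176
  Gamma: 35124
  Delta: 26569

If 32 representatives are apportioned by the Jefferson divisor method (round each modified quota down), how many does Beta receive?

14

Standard divisor 143950/32 ≈ 4498.438; standard quotas: Alpha 4.242, Beta 14.044, Gamma 7.808, Delta 5.906.
Rounding down gives 4, 14, 7, 5 = 30 seats, so the divisor must be adjusted.
With modified divisor 4300: modified quotas Alpha 4.437, Beta 14.692, Gamma 8.168, Delta 6.179.
Rounding down: Alpha 4, Beta 14, Gamma 8, Delta 6 (total 32).
Beta receives 14.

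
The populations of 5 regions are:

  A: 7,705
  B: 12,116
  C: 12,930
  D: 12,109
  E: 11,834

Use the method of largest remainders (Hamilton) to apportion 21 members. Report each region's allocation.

A 3; B 5; C 5; D 4; E 4

Total 56694; standard divisor 56694/21 ≈ 2699.714.
Standard quotas: A 2.8540, B 4.4879, C 4.7894, D 4.4853, E 4.3834.
Lower quotas: A 2, B 4, C 4, D 4, E 4 (sum 18, leaving 3 seats).
Remainders in descending order: A 0.8540, C 0.7894, B 0.4879, D 0.4853, E 0.3834.
Largest remainders: A, C, B receive the extra seats.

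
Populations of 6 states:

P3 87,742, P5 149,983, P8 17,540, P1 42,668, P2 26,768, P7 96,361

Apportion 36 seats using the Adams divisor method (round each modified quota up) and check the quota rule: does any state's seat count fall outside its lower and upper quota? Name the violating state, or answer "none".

Standard quotas: P3 7.502, P5 12.823, P8 1.500, P1 3.648, P2 2.289, P7 8.239.
Adams allocation: P3 7, P5 12, P8 2, P1 4, P2 3, P7 8.
Every allocation lies between the lower and upper quota.

none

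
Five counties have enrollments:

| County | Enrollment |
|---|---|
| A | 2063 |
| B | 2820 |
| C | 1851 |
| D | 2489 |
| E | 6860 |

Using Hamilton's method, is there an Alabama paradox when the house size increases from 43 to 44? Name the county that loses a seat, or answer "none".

none

At 43 seats: A 5, B 8, C 5, D 7, E 18.
At 44 seats: A 5, B 8, C 5, D 7, E 19.
No county's allocation decreased.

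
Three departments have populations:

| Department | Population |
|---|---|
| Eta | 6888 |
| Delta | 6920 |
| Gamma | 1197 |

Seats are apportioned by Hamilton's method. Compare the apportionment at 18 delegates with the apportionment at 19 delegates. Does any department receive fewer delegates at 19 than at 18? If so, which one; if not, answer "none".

Gamma

At 18 seats: Eta 8, Delta 8, Gamma 2.
At 19 seats: Eta 9, Delta 9, Gamma 1.
Gamma drops from 2 to 1.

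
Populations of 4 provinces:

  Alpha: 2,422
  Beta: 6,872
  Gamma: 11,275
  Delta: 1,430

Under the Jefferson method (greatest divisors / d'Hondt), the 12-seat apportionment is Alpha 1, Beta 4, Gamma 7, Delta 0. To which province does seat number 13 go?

Delta

Priority for the next seat is population ÷ (current seats + 1).
Priorities: Alpha 1211.000, Beta 1374.400, Gamma 1409.375, Delta 1430.000.
Highest priority: Delta.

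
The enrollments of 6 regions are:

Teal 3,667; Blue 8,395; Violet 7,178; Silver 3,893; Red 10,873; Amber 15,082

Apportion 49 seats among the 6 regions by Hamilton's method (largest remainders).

Total 49088; standard divisor 49088/49 ≈ 1001.796.
Standard quotas: Teal 3.6604, Blue 8.3800, Violet 7.1651, Silver 3.8860, Red 10.8535, Amber 15.0550.
Lower quotas: Teal 3, Blue 8, Violet 7, Silver 3, Red 10, Amber 15 (sum 46, leaving 3 seats).
Remainders in descending order: Silver 0.8860, Red 0.8535, Teal 0.6604, Blue 0.3800, Violet 0.1651, Amber 0.0550.
Largest remainders: Silver, Red, Teal receive the extra seats.

Teal: 4; Blue: 8; Violet: 7; Silver: 4; Red: 11; Amber: 15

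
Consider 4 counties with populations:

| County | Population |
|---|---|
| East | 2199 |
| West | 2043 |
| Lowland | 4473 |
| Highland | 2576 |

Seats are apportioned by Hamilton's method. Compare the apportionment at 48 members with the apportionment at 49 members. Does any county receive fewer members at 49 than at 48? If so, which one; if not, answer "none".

At 48 seats: East 9, West 9, Lowland 19, Highland 11.
At 49 seats: East 10, West 9, Lowland 19, Highland 11.
No county's allocation decreased.

none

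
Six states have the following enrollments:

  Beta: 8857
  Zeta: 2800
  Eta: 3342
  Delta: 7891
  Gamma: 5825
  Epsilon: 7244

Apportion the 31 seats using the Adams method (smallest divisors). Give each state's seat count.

Beta 7; Zeta 3; Eta 3; Delta 7; Gamma 5; Epsilon 6

Standard divisor 35959/31 ≈ 1159.968; standard quotas: Beta 7.636, Zeta 2.414, Eta 2.881, Delta 6.803, Gamma 5.022, Epsilon 6.245.
Rounding up gives 8, 3, 3, 7, 6, 7 = 34 seats, so the divisor must be adjusted.
With modified divisor 1300: modified quotas Beta 6.813, Zeta 2.154, Eta 2.571, Delta 6.070, Gamma 4.481, Epsilon 5.572.
Rounding up: Beta 7, Zeta 3, Eta 3, Delta 7, Gamma 5, Epsilon 6 (total 31).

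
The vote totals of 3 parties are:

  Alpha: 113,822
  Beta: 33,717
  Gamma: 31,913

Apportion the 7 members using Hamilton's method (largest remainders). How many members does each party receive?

Standard divisor: 179452 ÷ 7 = 25636.
Standard quotas: Alpha 4.4399, Beta 1.3152, Gamma 1.2449.
Lower quotas: Alpha 4, Beta 1, Gamma 1 (sum 6, leaving 1 seat).
Remainders in descending order: Alpha 0.4399, Beta 0.3152, Gamma 0.2449.
Largest remainder: Alpha receives the extra seat.

Alpha 5; Beta 1; Gamma 1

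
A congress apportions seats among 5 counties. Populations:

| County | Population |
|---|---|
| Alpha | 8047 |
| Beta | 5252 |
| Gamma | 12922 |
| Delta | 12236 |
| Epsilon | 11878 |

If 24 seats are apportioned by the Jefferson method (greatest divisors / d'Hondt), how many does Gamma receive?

Standard divisor 50335/24 ≈ 2097.292; standard quotas: Alpha 3.837, Beta 2.504, Gamma 6.161, Delta 5.834, Epsilon 5.663.
Rounding down gives 3, 2, 6, 5, 5 = 21 seats, so the divisor must be adjusted.
With modified divisor 1900: modified quotas Alpha 4.235, Beta 2.764, Gamma 6.801, Delta 6.440, Epsilon 6.252.
Rounding down: Alpha 4, Beta 2, Gamma 6, Delta 6, Epsilon 6 (total 24).
Gamma receives 6.

6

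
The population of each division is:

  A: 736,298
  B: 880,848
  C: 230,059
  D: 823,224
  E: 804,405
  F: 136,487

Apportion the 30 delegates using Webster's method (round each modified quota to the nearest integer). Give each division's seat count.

Standard divisor 3611321/30 ≈ 120377.367; standard quotas: A 6.117, B 7.317, C 1.911, D 6.839, E 6.682, F 1.134.
Rounding to the nearest integer gives A 6, B 7, C 2, D 7, E 7, F 1 — total 30, matching the house size, so no adjustment is needed.

A=6, B=7, C=2, D=7, E=7, F=1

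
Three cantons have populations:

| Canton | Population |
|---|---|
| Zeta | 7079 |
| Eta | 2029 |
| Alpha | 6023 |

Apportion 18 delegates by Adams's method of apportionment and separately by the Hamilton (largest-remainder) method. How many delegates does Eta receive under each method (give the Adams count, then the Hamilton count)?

Adams: Zeta 8, Eta 3, Alpha 7.
Hamilton: Zeta 9, Eta 2, Alpha 7.
Eta gets 3 under Adams and 2 under Hamilton.

3 and 2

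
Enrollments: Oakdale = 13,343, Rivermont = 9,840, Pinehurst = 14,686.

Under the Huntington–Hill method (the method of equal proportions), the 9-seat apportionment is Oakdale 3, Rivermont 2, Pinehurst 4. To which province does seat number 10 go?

Priority for the next seat is population ÷ (√(s·(s+1))).
Priorities: Oakdale 3851.792, Rivermont 4017.163, Pinehurst 3283.889.
Highest priority: Rivermont.

Rivermont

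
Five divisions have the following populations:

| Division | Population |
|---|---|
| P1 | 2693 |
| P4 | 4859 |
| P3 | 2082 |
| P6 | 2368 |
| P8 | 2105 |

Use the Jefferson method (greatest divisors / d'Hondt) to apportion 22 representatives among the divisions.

P1 4; P4 8; P3 3; P6 4; P8 3

Standard divisor 14107/22 ≈ 641.227; standard quotas: P1 4.200, P4 7.578, P3 3.247, P6 3.693, P8 3.283.
Rounding down gives 4, 7, 3, 3, 3 = 20 seats, so the divisor must be adjusted.
With modified divisor 570: modified quotas P1 4.725, P4 8.525, P3 3.653, P6 4.154, P8 3.693.
Rounding down: P1 4, P4 8, P3 3, P6 4, P8 3 (total 22).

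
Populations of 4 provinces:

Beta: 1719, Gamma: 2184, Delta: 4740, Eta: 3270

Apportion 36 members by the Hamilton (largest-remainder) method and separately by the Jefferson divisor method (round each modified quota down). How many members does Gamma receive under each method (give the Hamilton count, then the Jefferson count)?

7 and 6

Hamilton: Beta 5, Gamma 7, Delta 14, Eta 10.
Jefferson: Beta 5, Gamma 6, Delta 15, Eta 10.
Gamma gets 7 under Hamilton and 6 under Jefferson.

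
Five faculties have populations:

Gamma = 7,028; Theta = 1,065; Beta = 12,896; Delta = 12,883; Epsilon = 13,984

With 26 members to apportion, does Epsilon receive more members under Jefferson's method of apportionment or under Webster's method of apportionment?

Jefferson: Gamma 4, Theta 0, Beta 7, Delta 7, Epsilon 8.
Webster: Gamma 4, Theta 1, Beta 7, Delta 7, Epsilon 7.
Epsilon gets 8 under Jefferson and 7 under Webster.

Jefferson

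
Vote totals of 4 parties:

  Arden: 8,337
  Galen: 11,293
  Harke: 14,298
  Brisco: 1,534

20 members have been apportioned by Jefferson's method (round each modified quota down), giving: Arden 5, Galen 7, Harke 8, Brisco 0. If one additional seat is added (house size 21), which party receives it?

Harke

Priority for the next seat is population ÷ (current seats + 1).
Priorities: Arden 1389.500, Galen 1411.625, Harke 1588.667, Brisco 1534.000.
Highest priority: Harke.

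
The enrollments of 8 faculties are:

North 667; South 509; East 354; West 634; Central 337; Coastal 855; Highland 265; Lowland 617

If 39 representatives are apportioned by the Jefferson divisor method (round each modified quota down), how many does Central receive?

Standard divisor 4238/39 ≈ 108.667; standard quotas: North 6.138, South 4.684, East 3.258, West 5.834, Central 3.101, Coastal 7.868, Highland 2.439, Lowland 5.678.
Rounding down gives 6, 4, 3, 5, 3, 7, 2, 5 = 35 seats, so the divisor must be adjusted.
With modified divisor 100: modified quotas North 6.670, South 5.090, East 3.540, West 6.340, Central 3.370, Coastal 8.550, Highland 2.650, Lowland 6.170.
Rounding down: North 6, South 5, East 3, West 6, Central 3, Coastal 8, Highland 2, Lowland 6 (total 39).
Central receives 3.

3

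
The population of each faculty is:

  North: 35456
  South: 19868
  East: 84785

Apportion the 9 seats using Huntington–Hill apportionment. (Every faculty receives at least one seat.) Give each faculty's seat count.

North=2; South=1; East=6

With divisor 14977: modified quotas North 2.367, South 1.327, East 5.661.
Geometric-mean thresholds: North √(2·3)=2.449, South √(1·2)=1.414, East √(5·6)=5.477.
Each quota rounded against its threshold gives North 2, South 1, East 6 (total 9).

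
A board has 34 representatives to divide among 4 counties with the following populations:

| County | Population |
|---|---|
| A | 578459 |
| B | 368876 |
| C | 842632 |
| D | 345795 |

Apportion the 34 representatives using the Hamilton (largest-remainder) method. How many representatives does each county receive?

Total 2135762; standard divisor 2135762/34 ≈ 62816.529.
Standard quotas: A 9.2087, B 5.8723, C 13.4142, D 5.5048.
Lower quotas: A 9, B 5, C 13, D 5 (sum 32, leaving 2 seats).
Remainders in descending order: B 0.8723, D 0.5048, C 0.4142, A 0.2087.
The surplus seats go to B, D.

A=9, B=6, C=13, D=6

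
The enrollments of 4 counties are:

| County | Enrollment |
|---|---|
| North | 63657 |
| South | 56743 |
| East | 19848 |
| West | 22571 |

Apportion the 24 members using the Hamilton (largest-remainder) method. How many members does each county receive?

North 10, South 8, East 3, West 3

Standard divisor: 162819 ÷ 24 ≈ 6784.125.
Standard quotas: North 9.3832, South 8.3641, East 2.9257, West 3.3270.
Lower quotas: North 9, South 8, East 2, West 3 (sum 22, leaving 2 seats).
Remainders in descending order: East 0.9257, North 0.3832, South 0.3641, West 0.3270.
The surplus seats go to East, North.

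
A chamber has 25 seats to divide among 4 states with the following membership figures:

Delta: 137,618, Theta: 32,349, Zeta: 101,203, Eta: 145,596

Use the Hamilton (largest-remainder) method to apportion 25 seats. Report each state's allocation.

Delta=8, Theta=2, Zeta=6, Eta=9

Standard divisor: 416766 ÷ 25 ≈ 16670.64.
Standard quotas: Delta 8.2551, Theta 1.9405, Zeta 6.0707, Eta 8.7337.
Lower quotas: Delta 8, Theta 1, Zeta 6, Eta 8 (sum 23, leaving 2 seats).
Remainders in descending order: Theta 0.9405, Eta 0.7337, Delta 0.2551, Zeta 0.0707.
Largest remainders: Theta, Eta receive the extra seats.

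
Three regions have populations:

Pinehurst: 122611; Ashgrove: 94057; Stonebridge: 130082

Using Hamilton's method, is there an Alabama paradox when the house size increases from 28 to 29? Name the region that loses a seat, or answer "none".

At 28 seats: Pinehurst 10, Ashgrove 8, Stonebridge 10.
At 29 seats: Pinehurst 10, Ashgrove 8, Stonebridge 11.
No region's allocation decreased.

none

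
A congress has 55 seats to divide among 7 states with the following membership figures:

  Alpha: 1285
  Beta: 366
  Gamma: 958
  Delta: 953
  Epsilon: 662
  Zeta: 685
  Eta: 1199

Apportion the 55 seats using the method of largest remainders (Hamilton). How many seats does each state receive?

Alpha=11, Beta=3, Gamma=9, Delta=9, Epsilon=6, Zeta=6, Eta=11

The standard divisor is 6108/55 ≈ 111.055.
Standard quotas: Alpha 11.571, Beta 3.296, Gamma 8.626, Delta 8.581, Epsilon 5.961, Zeta 6.168, Eta 10.796.
Lower quotas: Alpha 11, Beta 3, Gamma 8, Delta 8, Epsilon 5, Zeta 6, Eta 10 (sum 51, leaving 4 seats).
Remainders in descending order: Epsilon 0.961, Eta 0.796, Gamma 0.626, Delta 0.581, Alpha 0.571, Beta 0.296, Zeta 0.168.
The surplus seats go to Epsilon, Eta, Gamma, Delta.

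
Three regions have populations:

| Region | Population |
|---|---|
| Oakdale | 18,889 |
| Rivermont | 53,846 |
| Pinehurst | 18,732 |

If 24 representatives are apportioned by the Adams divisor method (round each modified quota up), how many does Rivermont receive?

Standard divisor 91467/24 ≈ 3811.125; standard quotas: Oakdale 4.956, Rivermont 14.129, Pinehurst 4.915.
Rounding up gives 5, 15, 5 = 25 seats, so the divisor must be adjusted.
With modified divisor 4000: modified quotas Oakdale 4.722, Rivermont 13.461, Pinehurst 4.683.
Rounding up: Oakdale 5, Rivermont 14, Pinehurst 5 (total 24).
Rivermont receives 14.

14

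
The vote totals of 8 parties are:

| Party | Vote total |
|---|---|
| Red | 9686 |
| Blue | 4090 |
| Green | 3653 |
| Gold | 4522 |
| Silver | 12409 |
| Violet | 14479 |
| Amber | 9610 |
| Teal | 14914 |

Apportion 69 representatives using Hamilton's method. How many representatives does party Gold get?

Total 73363; standard divisor 73363/69 ≈ 1063.232.
Standard quotas: Red 9.1100, Blue 3.8468, Green 3.4358, Gold 4.2531, Silver 11.6710, Violet 13.6179, Amber 9.0385, Teal 14.0270.
Lower quotas: Red 9, Blue 3, Green 3, Gold 4, Silver 11, Violet 13, Amber 9, Teal 14 (sum 66, leaving 3 seats).
Remainders in descending order: Blue 0.8468, Silver 0.6710, Violet 0.6179, Green 0.4358, Gold 0.2531, Red 0.1100, Amber 0.0385, Teal 0.0270.
Largest remainders: Blue, Silver, Violet receive the extra seats.
Gold receives 4.

4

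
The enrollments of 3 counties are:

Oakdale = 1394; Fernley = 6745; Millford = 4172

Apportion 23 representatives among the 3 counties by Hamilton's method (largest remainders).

Total 12311; standard divisor 12311/23 ≈ 535.261.
Standard quotas: Oakdale 2.6043, Fernley 12.6013, Millford 7.7943.
Lower quotas: Oakdale 2, Fernley 12, Millford 7 (sum 21, leaving 2 seats).
Remainders in descending order: Millford 0.7943, Oakdale 0.6043, Fernley 0.6013.
The surplus seats go to Millford, Oakdale.

Oakdale=3, Fernley=12, Millford=8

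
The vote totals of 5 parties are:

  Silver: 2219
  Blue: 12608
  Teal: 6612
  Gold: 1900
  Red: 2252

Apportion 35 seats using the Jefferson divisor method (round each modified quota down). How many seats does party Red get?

Standard divisor 25591/35 ≈ 731.171; standard quotas: Silver 3.035, Blue 17.244, Teal 9.043, Gold 2.599, Red 3.080.
Rounding down gives 3, 17, 9, 2, 3 = 34 seats, so the divisor must be adjusted.
With modified divisor 680: modified quotas Silver 3.263, Blue 18.541, Teal 9.724, Gold 2.794, Red 3.312.
Rounding down: Silver 3, Blue 18, Teal 9, Gold 2, Red 3 (total 35).
Red receives 3.

3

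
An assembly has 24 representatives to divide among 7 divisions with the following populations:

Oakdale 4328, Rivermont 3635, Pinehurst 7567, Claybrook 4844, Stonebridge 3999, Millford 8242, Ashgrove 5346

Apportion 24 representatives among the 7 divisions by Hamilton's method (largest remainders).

Oakdale: 3, Rivermont: 2, Pinehurst: 5, Claybrook: 3, Stonebridge: 3, Millford: 5, Ashgrove: 3

The standard divisor is 37961/24 ≈ 1581.708.
Standard quotas: Oakdale 2.7363, Rivermont 2.2981, Pinehurst 4.7841, Claybrook 3.0625, Stonebridge 2.5283, Millford 5.2108, Ashgrove 3.3799.
Lower quotas: Oakdale 2, Rivermont 2, Pinehurst 4, Claybrook 3, Stonebridge 2, Millford 5, Ashgrove 3 (sum 21, leaving 3 seats).
Remainders in descending order: Pinehurst 0.7841, Oakdale 0.7363, Stonebridge 0.5283, Ashgrove 0.3799, Rivermont 0.2981, Millford 0.2108, Claybrook 0.0625.
The surplus seats go to Pinehurst, Oakdale, Stonebridge.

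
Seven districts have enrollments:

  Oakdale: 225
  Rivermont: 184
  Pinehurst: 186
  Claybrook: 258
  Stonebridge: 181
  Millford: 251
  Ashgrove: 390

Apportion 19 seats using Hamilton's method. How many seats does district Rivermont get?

2

The standard divisor is 1675/19 ≈ 88.158.
Standard quotas: Oakdale 2.552, Rivermont 2.087, Pinehurst 2.110, Claybrook 2.927, Stonebridge 2.053, Millford 2.847, Ashgrove 4.424.
Lower quotas: Oakdale 2, Rivermont 2, Pinehurst 2, Claybrook 2, Stonebridge 2, Millford 2, Ashgrove 4 (sum 16, leaving 3 seats).
Remainders in descending order: Claybrook 0.927, Millford 0.847, Oakdale 0.552, Ashgrove 0.424, Pinehurst 0.110, Rivermont 0.087, Stonebridge 0.053.
The surplus seats go to Claybrook, Millford, Oakdale.
Rivermont receives 2.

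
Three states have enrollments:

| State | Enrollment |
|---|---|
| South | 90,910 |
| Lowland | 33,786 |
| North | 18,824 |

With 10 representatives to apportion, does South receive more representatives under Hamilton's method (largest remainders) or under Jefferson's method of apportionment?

Jefferson

Hamilton: South 6, Lowland 3, North 1.
Jefferson: South 7, Lowland 2, North 1.
South gets 6 under Hamilton and 7 under Jefferson.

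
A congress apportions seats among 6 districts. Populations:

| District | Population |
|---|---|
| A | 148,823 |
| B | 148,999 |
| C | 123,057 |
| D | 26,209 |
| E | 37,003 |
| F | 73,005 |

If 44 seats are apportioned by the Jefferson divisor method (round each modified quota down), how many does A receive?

Standard divisor 557096/44 ≈ 12661.273; standard quotas: A 11.754, B 11.768, C 9.719, D 2.070, E 2.923, F 5.766.
Rounding down gives 11, 11, 9, 2, 2, 5 = 40 seats, so the divisor must be adjusted.
With modified divisor 12240: modified quotas A 12.159, B 12.173, C 10.054, D 2.141, E 3.023, F 5.964.
Rounding down: A 12, B 12, C 10, D 2, E 3, F 5 (total 44).
A receives 12.

12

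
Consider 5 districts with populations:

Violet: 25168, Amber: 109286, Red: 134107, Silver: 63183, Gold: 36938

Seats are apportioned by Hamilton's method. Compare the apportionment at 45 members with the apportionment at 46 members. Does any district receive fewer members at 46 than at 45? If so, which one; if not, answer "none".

Gold

At 45 seats: Violet 3, Amber 13, Red 16, Silver 8, Gold 5.
At 46 seats: Violet 3, Amber 14, Red 17, Silver 8, Gold 4.
Gold drops from 5 to 4.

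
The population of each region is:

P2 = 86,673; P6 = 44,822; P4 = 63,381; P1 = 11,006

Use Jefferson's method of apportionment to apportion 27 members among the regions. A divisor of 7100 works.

With modified divisor 7100: modified quotas P2 12.207, P6 6.313, P4 8.927, P1 1.550.
Rounding down: P2 12, P6 6, P4 8, P1 1 (total 27).

P2: 12, P6: 6, P4: 8, P1: 1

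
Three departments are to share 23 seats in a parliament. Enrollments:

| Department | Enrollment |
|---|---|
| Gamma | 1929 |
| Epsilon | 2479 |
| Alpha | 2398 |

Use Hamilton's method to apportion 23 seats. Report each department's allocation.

Gamma 7, Epsilon 8, Alpha 8

Standard divisor: 6806 ÷ 23 ≈ 295.913.
Standard quotas: Gamma 6.519, Epsilon 8.377, Alpha 8.104.
Lower quotas: Gamma 6, Epsilon 8, Alpha 8 (sum 22, leaving 1 seat).
Remainders in descending order: Gamma 0.519, Epsilon 0.377, Alpha 0.104.
Largest remainder: Gamma receives the extra seat.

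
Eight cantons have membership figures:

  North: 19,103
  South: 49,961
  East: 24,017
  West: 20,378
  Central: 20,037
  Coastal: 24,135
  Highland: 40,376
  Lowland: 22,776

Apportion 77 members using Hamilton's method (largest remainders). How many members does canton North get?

Total 220783; standard divisor 220783/77 ≈ 2867.312.
Standard quotas: North 6.6623, South 17.4243, East 8.3761, West 7.1070, Central 6.9881, Coastal 8.4173, Highland 14.0815, Lowland 7.9433.
Lower quotas: North 6, South 17, East 8, West 7, Central 6, Coastal 8, Highland 14, Lowland 7 (sum 73, leaving 4 seats).
Remainders in descending order: Central 0.9881, Lowland 0.9433, North 0.6623, South 0.4243, Coastal 0.4173, East 0.3761, West 0.1070, Highland 0.0815.
Largest remainders: Central, Lowland, North, South receive the extra seats.
North receives 7.

7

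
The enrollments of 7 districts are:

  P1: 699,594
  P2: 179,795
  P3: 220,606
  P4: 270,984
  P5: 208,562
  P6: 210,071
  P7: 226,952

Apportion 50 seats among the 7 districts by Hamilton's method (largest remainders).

P1 17, P2 4, P3 6, P4 7, P5 5, P6 5, P7 6

Standard divisor: 2016564 ÷ 50 ≈ 40331.28.
Standard quotas: P1 17.3462, P2 4.4580, P3 5.4698, P4 6.7190, P5 5.1712, P6 5.2086, P7 5.6272.
Lower quotas: P1 17, P2 4, P3 5, P4 6, P5 5, P6 5, P7 5 (sum 47, leaving 3 seats).
Remainders in descending order: P4 0.7190, P7 0.6272, P3 0.4698, P2 0.4580, P1 0.3462, P6 0.2086, P5 0.1712.
Largest remainders: P4, P7, P3 receive the extra seats.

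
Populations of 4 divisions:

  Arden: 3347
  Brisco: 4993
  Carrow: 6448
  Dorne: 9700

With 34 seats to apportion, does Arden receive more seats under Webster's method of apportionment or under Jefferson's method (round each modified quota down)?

Webster

Webster: Arden 5, Brisco 7, Carrow 9, Dorne 13.
Jefferson: Arden 4, Brisco 7, Carrow 9, Dorne 14.
Arden gets 5 under Webster and 4 under Jefferson.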